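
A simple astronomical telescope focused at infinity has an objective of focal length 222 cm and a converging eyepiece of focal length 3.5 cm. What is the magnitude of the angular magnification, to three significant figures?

63.4

|M| = f_obj/|f_eye| = 222/3.5 = 63.429.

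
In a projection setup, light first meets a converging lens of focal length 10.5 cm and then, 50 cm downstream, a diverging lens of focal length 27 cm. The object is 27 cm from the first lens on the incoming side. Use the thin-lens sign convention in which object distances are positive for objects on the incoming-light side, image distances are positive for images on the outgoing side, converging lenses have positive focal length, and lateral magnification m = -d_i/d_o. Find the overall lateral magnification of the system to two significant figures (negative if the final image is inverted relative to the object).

-0.29

Lens 1: 1/d_i1 = 1/f_1 - 1/d_o1 = 1/10.5 - 1/27 = 0.05820 cm^-1, so d_i1 = 17.182 cm.
m_1 = -(17.182)/27 = -0.6364.
Object distance for lens 2: d_o2 = 50 - 17.182 = 32.818 cm.
Lens 2: 1/d_i2 = 1/f_2 - 1/d_o2 = 1/(-27) - 1/(32.818) = -0.06751 cm^-1, so d_i2 = -14.813 cm.
m_2 = -(-14.813)/(32.818) = 0.4514.
The system's lateral magnification is m_1 m_2 = (-0.6364)(0.4514) = -0.2872.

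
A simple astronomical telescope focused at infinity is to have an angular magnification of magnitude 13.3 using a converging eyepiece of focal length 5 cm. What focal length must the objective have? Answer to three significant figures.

66.5 cm

|M| = f_obj/|f_eye|, so f_obj = |M| x |f_eye| = 13.3 x 5 = 66.500 cm.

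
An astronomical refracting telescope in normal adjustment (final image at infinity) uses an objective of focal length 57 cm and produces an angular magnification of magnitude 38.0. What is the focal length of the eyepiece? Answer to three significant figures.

1.50 cm

|M| = f_obj/f_eye, so f_eye = f_obj/|M| = 57/38.0 = 1.500 cm.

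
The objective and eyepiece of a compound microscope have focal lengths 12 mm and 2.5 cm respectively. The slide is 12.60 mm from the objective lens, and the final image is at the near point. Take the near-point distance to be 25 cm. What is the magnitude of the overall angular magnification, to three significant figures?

220

Convert to cm: f_obj = 12 mm = 1.2 cm; d_o = 12.60 mm = 1.26 cm.
Objective: 1/d_i = 1/f_obj - 1/d_o = 1/1.2 - 1/1.26 = 0.03968 cm^-1, so d_i = 25.200 cm.
m_obj = -d_i/d_o = -25.200/1.26 = -20.000.
Eyepiece angular magnification (image at near point): M_eye = 1 + D/f_e = 1 + 25/2.5 = 11.000.
Overall M = m_obj x M_eye = (-20.000)(11.000) = -220.00.
|M| = 220.00.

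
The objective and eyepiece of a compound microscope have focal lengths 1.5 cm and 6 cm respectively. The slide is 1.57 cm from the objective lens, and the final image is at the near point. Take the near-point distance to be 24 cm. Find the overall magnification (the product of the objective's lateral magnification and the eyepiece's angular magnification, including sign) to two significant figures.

Objective: 1/d_i = 1/f_obj - 1/d_o = 1/1.5 - 1/1.57 = 0.02972 cm^-1, so d_i = 33.643 cm.
m_obj = -d_i/d_o = -33.643/1.57 = -21.429.
Eyepiece angular magnification (image at near point): M_eye = 1 + D/f_e = 1 + 24/6 = 5.000.
Overall M = m_obj x M_eye = (-21.429)(5.000) = -107.14.

-110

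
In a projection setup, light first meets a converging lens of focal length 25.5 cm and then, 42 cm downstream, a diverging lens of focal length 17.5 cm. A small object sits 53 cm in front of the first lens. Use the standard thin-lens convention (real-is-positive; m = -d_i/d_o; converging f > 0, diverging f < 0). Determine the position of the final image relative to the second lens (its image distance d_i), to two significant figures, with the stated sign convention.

12 cm

Lens 1: 1/d_i1 = 1/f_1 - 1/d_o1 = 1/25.5 - 1/53 = 0.02035 cm^-1, so d_i1 = 49.145 cm.
This image would form 49.145 cm past lens 1, i.e. 7.145 cm beyond lens 2, so it is a virtual object for lens 2: d_o2 = 42 - 49.145 = -7.145 cm.
Lens 2: 1/d_i2 = 1/f_2 - 1/d_o2 = 1/(-17.5) - 1/(-7.145) = 0.08281 cm^-1, so d_i2 = 12.076 cm.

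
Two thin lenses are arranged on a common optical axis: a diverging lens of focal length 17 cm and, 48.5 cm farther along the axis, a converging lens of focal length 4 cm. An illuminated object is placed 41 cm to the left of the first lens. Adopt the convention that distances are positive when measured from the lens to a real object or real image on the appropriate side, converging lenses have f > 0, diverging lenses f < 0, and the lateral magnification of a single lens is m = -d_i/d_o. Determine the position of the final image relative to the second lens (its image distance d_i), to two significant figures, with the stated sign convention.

Applying the thin-lens equation to the first lens, 1/(-17) = 1/41 + 1/d_i1, which gives d_i1 = -12.017 cm.
The intermediate image is virtual, 12.017 cm to the left of lens 1, so d_o2 = L - d_i1 = 48.5 - (-12.017) = 60.517 cm.
Applying the thin-lens equation again with f_2 = 4 cm and d_o2 = 60.517 cm gives d_i2 = 4.283 cm.

4.3 cm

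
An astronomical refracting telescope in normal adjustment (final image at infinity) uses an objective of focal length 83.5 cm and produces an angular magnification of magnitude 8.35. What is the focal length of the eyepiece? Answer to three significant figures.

10.0 cm

|M| = f_obj/f_eye, so f_eye = f_obj/|M| = 83.5/8.35 = 10.000 cm.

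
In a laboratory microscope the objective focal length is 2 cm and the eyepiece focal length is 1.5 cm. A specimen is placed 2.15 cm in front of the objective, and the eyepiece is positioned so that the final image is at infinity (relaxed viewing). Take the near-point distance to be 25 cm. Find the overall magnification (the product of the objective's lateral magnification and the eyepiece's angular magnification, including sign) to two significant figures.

-220

Objective: 1/d_i = 1/f_obj - 1/d_o = 1/2 - 1/2.15 = 0.03488 cm^-1, so d_i = 28.667 cm.
m_obj = -d_i/d_o = -28.667/2.15 = -13.333.
Eyepiece angular magnification (image at infinity): M_eye = D/f_e = 25/1.5 = 16.667.
Overall M = m_obj x M_eye = (-13.333)(16.667) = -222.22.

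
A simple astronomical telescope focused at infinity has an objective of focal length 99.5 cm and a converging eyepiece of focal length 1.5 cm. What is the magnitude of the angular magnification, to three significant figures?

|M| = f_obj/|f_eye| = 99.5/1.5 = 66.333.

66.3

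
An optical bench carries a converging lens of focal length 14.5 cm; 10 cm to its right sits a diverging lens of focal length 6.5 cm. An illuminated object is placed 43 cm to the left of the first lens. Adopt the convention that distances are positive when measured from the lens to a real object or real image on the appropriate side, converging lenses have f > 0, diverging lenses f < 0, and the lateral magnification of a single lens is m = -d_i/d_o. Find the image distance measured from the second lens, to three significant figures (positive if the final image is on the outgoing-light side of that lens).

-14.4 cm

Applying the thin-lens equation to the first lens, 1/14.5 = 1/43 + 1/d_i1, which gives d_i1 = 21.877 cm.
This image would form 21.877 cm past lens 1, i.e. 11.877 cm beyond lens 2, so it is a virtual object for lens 2: d_o2 = 10 - 21.877 = -11.877 cm.
Applying the thin-lens equation again with f_2 = -6.5 cm and d_o2 = -11.877 cm gives d_i2 = -14.357 cm.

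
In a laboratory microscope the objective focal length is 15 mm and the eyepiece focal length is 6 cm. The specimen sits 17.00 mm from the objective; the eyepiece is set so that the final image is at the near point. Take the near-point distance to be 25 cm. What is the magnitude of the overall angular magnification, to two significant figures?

Convert to cm: f_obj = 15 mm = 1.5 cm; d_o = 17.00 mm = 1.70 cm.
Objective: 1/d_i = 1/f_obj - 1/d_o = 1/1.5 - 1/1.70 = 0.07843 cm^-1, so d_i = 12.750 cm.
m_obj = -d_i/d_o = -12.750/1.70 = -7.500.
Eyepiece angular magnification (image at near point): M_eye = 1 + D/f_e = 1 + 25/6 = 5.167.
Overall M = m_obj x M_eye = (-7.500)(5.167) = -38.75.
|M| = 38.75.

39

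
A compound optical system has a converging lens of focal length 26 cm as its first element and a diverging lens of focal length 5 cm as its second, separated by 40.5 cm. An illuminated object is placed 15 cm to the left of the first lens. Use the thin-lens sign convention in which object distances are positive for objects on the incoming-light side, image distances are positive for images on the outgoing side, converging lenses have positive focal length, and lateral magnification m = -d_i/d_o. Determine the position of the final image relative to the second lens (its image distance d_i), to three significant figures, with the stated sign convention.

First lens: d_i1 = 1/(1/26 - 1/15) = -35.455 cm.
With d_i1 < 0 the first image is virtual and lies on the object side; the object distance for lens 2 is d_o2 = 40.5 - (-35.455) = 75.955 cm.
Second lens: d_i2 = 1/(1/(-5) - 1/(75.955)) = -4.691 cm.

-4.69 cm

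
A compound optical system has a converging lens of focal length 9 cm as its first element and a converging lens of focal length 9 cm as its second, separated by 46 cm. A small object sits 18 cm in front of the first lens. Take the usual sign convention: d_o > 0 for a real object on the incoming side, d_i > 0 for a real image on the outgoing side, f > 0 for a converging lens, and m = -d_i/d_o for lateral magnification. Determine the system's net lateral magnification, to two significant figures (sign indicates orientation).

0.47

Applying the thin-lens equation to the first lens, 1/9 = 1/18 + 1/d_i1, which gives d_i1 = 18.000 cm.
Its lateral magnification is m_1 = -d_i1/d_o1 = -(18.000)/18 = -1.0000.
The intermediate image is 18.000 cm to the right of lens 1, so d_o2 = L - d_i1 = 46 - 18.000 = 28.000 cm.
Applying the thin-lens equation again with f_2 = 9 cm and d_o2 = 28.000 cm gives d_i2 = 13.263 cm.
m_2 = -(13.263)/(28.000) = -0.4737.
Total m = m_1 x m_2 = (-1.0000)(-0.4737) = 0.4737.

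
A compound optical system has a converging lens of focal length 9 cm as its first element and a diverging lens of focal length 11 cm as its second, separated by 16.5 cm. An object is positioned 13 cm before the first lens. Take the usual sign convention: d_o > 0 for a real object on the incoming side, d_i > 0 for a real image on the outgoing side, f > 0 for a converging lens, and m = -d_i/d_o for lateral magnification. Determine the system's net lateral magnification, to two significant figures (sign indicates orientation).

14

First lens: d_i1 = 1/(1/9 - 1/13) = 29.250 cm.
m_1 = -(29.250)/13 = -2.2500.
Since 29.250 cm > 16.5 cm, the first image lies past the second lens and serves as a virtual object: d_o2 = L - d_i1 = -12.750 cm.
Second lens: d_i2 = 1/(1/(-11) - 1/(-12.750)) = -80.143 cm.
m_2 = -(-80.143)/(-12.750) = -6.2857.
Total m = m_1 x m_2 = (-2.2500)(-6.2857) = 14.1429.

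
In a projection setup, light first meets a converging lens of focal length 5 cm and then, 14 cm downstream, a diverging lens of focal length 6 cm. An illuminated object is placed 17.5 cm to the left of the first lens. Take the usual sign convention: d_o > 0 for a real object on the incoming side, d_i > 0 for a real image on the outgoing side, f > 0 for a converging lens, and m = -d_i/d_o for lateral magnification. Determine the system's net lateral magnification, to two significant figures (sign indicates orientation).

First lens: d_i1 = 1/(1/5 - 1/17.5) = 7.000 cm.
m_1 = -(7.000)/17.5 = -0.4000.
Object distance for lens 2: d_o2 = 14 - 7.000 = 7.000 cm.
Second lens: d_i2 = 1/(1/(-6) - 1/(7.000)) = -3.231 cm.
m_2 = -(-3.231)/(7.000) = 0.4615.
Total m = m_1 x m_2 = (-0.4000)(0.4615) = -0.1846.

-0.18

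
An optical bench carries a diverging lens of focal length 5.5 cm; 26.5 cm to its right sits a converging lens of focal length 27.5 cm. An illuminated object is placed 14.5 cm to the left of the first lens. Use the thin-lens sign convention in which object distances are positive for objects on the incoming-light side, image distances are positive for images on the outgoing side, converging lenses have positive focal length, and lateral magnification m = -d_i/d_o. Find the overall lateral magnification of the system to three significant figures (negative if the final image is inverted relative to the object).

-2.53

First lens: d_i1 = 1/(1/(-5.5) - 1/14.5) = -3.988 cm.
m_1 = -(-3.988)/14.5 = 0.2750.
With d_i1 < 0 the first image is virtual and lies on the object side; the object distance for lens 2 is d_o2 = 26.5 - (-3.988) = 30.488 cm.
Second lens: d_i2 = 1/(1/27.5 - 1/(30.488)) = 280.638 cm.
m_2 = -(280.638)/(30.488) = -9.2050.
Total m = m_1 x m_2 = (0.2750)(-9.2050) = -2.5314.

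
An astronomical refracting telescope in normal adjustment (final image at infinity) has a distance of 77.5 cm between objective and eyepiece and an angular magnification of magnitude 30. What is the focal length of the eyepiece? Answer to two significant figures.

In normal adjustment the tube length equals f_obj + f_eye and |M| = f_obj/f_eye.
So f_obj = 30 f_eye and 30 f_eye + f_eye = 77.5 cm, giving f_eye = 77.5/31 = 2.500 cm and f_obj = 75.000 cm.

2.5 cm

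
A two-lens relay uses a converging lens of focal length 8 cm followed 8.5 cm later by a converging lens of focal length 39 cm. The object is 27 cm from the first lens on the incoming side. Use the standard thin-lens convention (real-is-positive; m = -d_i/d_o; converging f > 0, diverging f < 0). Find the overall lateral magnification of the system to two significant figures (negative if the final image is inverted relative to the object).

Applying the thin-lens equation to the first lens, 1/8 = 1/27 + 1/d_i1, which gives d_i1 = 11.368 cm.
Its lateral magnification is m_1 = -d_i1/d_o1 = -(11.368)/27 = -0.4211.
This image would form 11.368 cm past lens 1, i.e. 2.868 cm beyond lens 2, so it is a virtual object for lens 2: d_o2 = 8.5 - 11.368 = -2.868 cm.
Applying the thin-lens equation again with f_2 = 39 cm and d_o2 = -2.868 cm gives d_i2 = 2.672 cm.
m_2 = -(2.672)/(-2.868) = 0.9315.
Overall magnification: m = m_1 m_2 = -0.3922.

-0.39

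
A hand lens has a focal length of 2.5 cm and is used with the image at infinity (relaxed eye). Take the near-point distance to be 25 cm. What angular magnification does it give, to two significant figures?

M = D/f = 25/2.5 = 10.000.

10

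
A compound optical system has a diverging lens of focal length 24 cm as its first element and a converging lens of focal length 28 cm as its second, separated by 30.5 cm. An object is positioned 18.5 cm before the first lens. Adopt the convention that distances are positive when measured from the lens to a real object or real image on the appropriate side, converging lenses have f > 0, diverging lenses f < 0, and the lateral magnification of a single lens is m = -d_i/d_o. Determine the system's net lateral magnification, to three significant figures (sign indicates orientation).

First lens: d_i1 = 1/(1/(-24) - 1/18.5) = -10.447 cm.
m_1 = -(-10.447)/18.5 = 0.5647.
With d_i1 < 0 the first image is virtual and lies on the object side; the object distance for lens 2 is d_o2 = 30.5 - (-10.447) = 40.947 cm.
Second lens: d_i2 = 1/(1/28 - 1/(40.947)) = 88.554 cm.
m_2 = -(88.554)/(40.947) = -2.1627.
The system's lateral magnification is m_1 m_2 = (0.5647)(-2.1627) = -1.2213.

-1.22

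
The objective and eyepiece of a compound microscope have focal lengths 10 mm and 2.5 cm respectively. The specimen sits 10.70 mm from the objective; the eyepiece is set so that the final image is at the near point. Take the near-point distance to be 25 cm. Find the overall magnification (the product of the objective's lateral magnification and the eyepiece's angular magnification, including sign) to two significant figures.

Convert to cm: f_obj = 10 mm = 1 cm; d_o = 10.70 mm = 1.07 cm.
Objective: 1/d_i = 1/f_obj - 1/d_o = 1/1 - 1/1.07 = 0.06542 cm^-1, so d_i = 15.286 cm.
m_obj = -d_i/d_o = -15.286/1.07 = -14.286.
Eyepiece angular magnification (image at near point): M_eye = 1 + D/f_e = 1 + 25/2.5 = 11.000.
Overall M = m_obj x M_eye = (-14.286)(11.000) = -157.14.

-160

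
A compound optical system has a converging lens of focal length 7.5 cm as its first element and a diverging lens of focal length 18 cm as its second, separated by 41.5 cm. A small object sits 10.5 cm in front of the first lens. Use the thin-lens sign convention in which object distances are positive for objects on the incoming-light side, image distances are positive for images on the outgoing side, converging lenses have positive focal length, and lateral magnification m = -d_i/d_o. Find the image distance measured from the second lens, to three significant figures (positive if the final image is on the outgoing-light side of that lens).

-8.26 cm

Applying the thin-lens equation to the first lens, 1/7.5 = 1/10.5 + 1/d_i1, which gives d_i1 = 26.250 cm.
The intermediate image is 26.250 cm to the right of lens 1, so d_o2 = L - d_i1 = 41.5 - 26.250 = 15.250 cm.
Applying the thin-lens equation again with f_2 = -18 cm and d_o2 = 15.250 cm gives d_i2 = -8.256 cm.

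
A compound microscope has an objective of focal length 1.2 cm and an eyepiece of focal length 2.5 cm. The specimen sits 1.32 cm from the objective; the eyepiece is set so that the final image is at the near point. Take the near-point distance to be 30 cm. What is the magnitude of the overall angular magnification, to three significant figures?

Objective: 1/d_i = 1/f_obj - 1/d_o = 1/1.2 - 1/1.32 = 0.07576 cm^-1, so d_i = 13.200 cm.
m_obj = -d_i/d_o = -13.200/1.32 = -10.000.
Eyepiece angular magnification (image at near point): M_eye = 1 + D/f_e = 1 + 30/2.5 = 13.000.
Overall M = m_obj x M_eye = (-10.000)(13.000) = -130.00.
|M| = 130.00.

130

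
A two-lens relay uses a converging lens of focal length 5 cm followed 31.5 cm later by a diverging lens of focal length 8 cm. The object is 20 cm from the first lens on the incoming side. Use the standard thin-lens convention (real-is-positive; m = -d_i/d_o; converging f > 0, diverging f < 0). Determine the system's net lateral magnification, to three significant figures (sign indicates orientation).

Applying the thin-lens equation to the first lens, 1/5 = 1/20 + 1/d_i1, which gives d_i1 = 6.667 cm.
Its lateral magnification is m_1 = -d_i1/d_o1 = -(6.667)/20 = -0.3333.
That image sits 24.833 cm in front of the second lens, so d_o2 = 24.833 cm.
Applying the thin-lens equation again with f_2 = -8 cm and d_o2 = 24.833 cm gives d_i2 = -6.051 cm.
m_2 = -(-6.051)/(24.833) = 0.2437.
The system's lateral magnification is m_1 m_2 = (-0.3333)(0.2437) = -0.0812.

-0.0812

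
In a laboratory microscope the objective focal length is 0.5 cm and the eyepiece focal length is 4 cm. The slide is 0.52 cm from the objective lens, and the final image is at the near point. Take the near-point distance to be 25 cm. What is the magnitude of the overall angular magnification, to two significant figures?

Objective: 1/d_i = 1/f_obj - 1/d_o = 1/0.5 - 1/0.52 = 0.07692 cm^-1, so d_i = 13.000 cm.
m_obj = -d_i/d_o = -13.000/0.52 = -25.000.
Eyepiece angular magnification (image at near point): M_eye = 1 + D/f_e = 1 + 25/4 = 7.250.
Overall M = m_obj x M_eye = (-25.000)(7.250) = -181.25.
|M| = 181.25.

180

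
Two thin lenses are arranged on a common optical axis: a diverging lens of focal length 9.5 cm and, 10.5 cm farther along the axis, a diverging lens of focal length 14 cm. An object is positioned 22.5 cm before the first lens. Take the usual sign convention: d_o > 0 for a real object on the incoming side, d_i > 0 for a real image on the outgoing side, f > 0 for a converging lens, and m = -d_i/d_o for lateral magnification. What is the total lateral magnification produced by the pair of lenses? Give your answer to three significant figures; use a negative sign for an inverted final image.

0.133

Applying the thin-lens equation to the first lens, 1/(-9.5) = 1/22.5 + 1/d_i1, which gives d_i1 = -6.680 cm.
Its lateral magnification is m_1 = -d_i1/d_o1 = -(-6.680)/22.5 = 0.2969.
The intermediate image is virtual, 6.680 cm to the left of lens 1, so d_o2 = L - d_i1 = 10.5 - (-6.680) = 17.180 cm.
Applying the thin-lens equation again with f_2 = -14 cm and d_o2 = 17.180 cm gives d_i2 = -7.714 cm.
m_2 = -(-7.714)/(17.180) = 0.4490.
Total m = m_1 x m_2 = (0.2969)(0.4490) = 0.1333.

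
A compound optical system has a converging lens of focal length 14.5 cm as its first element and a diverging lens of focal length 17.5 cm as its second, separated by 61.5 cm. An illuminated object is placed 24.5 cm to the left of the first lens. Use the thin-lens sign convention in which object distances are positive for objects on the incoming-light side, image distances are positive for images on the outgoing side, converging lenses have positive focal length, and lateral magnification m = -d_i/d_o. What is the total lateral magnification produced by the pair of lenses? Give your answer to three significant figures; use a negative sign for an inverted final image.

First lens: d_i1 = 1/(1/14.5 - 1/24.5) = 35.525 cm.
m_1 = -(35.525)/24.5 = -1.4500.
Object distance for lens 2: d_o2 = 61.5 - 35.525 = 25.975 cm.
Second lens: d_i2 = 1/(1/(-17.5) - 1/(25.975)) = -10.456 cm.
m_2 = -(-10.456)/(25.975) = 0.4025.
Total m = m_1 x m_2 = (-1.4500)(0.4025) = -0.5837.

-0.584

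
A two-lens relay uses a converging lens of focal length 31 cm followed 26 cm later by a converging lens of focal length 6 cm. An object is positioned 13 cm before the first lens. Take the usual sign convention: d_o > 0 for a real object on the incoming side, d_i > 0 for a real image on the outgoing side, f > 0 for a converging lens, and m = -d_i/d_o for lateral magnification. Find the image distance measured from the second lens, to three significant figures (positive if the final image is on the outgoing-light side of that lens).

6.85 cm

First lens: d_i1 = 1/(1/31 - 1/13) = -22.389 cm.
The intermediate image is virtual, 22.389 cm to the left of lens 1, so d_o2 = L - d_i1 = 26 - (-22.389) = 48.389 cm.
Second lens: d_i2 = 1/(1/6 - 1/(48.389)) = 6.849 cm.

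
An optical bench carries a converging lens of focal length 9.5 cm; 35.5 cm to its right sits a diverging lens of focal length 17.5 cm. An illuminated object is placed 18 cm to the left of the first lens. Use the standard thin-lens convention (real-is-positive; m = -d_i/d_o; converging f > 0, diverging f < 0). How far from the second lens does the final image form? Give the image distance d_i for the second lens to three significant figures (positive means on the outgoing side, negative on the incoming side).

Lens 1: 1/d_i1 = 1/f_1 - 1/d_o1 = 1/9.5 - 1/18 = 0.04971 cm^-1, so d_i1 = 20.118 cm.
The intermediate image is 20.118 cm to the right of lens 1, so d_o2 = L - d_i1 = 35.5 - 20.118 = 15.382 cm.
Lens 2: 1/d_i2 = 1/f_2 - 1/d_o2 = 1/(-17.5) - 1/(15.382) = -0.12215 cm^-1, so d_i2 = -8.186 cm.

-8.19 cm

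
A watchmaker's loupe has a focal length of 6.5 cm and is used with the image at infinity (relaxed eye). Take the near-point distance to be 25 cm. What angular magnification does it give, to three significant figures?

3.85

M = D/f = 25/6.5 = 3.846.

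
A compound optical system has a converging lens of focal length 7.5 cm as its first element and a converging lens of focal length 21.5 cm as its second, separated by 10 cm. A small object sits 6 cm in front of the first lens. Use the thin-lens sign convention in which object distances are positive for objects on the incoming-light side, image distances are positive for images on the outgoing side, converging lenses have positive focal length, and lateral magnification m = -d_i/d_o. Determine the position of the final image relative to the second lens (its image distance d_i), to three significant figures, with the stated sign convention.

46.5 cm

Applying the thin-lens equation to the first lens, 1/7.5 = 1/6 + 1/d_i1, which gives d_i1 = -30.000 cm.
The intermediate image is virtual, 30.000 cm to the left of lens 1, so d_o2 = L - d_i1 = 10 - (-30.000) = 40.000 cm.
Applying the thin-lens equation again with f_2 = 21.5 cm and d_o2 = 40.000 cm gives d_i2 = 46.486 cm.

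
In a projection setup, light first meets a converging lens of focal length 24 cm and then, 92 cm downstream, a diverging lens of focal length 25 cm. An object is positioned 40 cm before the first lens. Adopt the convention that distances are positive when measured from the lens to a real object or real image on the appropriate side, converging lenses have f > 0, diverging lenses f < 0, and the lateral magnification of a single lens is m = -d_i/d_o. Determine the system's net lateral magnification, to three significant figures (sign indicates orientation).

-0.658

First lens: d_i1 = 1/(1/24 - 1/40) = 60.000 cm.
m_1 = -(60.000)/40 = -1.5000.
That image sits 32.000 cm in front of the second lens, so d_o2 = 32.000 cm.
Second lens: d_i2 = 1/(1/(-25) - 1/(32.000)) = -14.035 cm.
m_2 = -(-14.035)/(32.000) = 0.4386.
Total m = m_1 x m_2 = (-1.5000)(0.4386) = -0.6579.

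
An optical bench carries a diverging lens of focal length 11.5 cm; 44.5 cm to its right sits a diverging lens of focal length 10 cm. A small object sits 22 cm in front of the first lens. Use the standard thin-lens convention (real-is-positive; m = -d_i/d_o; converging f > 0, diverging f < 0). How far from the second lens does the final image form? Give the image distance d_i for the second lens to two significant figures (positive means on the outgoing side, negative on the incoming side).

First lens: d_i1 = 1/(1/(-11.5) - 1/22) = -7.552 cm.
The intermediate image is virtual, 7.552 cm to the left of lens 1, so d_o2 = L - d_i1 = 44.5 - (-7.552) = 52.052 cm.
Second lens: d_i2 = 1/(1/(-10) - 1/(52.052)) = -8.388 cm.

-8.4 cm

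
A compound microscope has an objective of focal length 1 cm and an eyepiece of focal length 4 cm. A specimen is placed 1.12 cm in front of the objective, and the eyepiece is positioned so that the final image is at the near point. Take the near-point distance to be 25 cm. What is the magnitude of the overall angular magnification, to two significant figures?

60

Objective: 1/d_i = 1/f_obj - 1/d_o = 1/1 - 1/1.12 = 0.10714 cm^-1, so d_i = 9.333 cm.
m_obj = -d_i/d_o = -9.333/1.12 = -8.333.
Eyepiece angular magnification (image at near point): M_eye = 1 + D/f_e = 1 + 25/4 = 7.250.
Overall M = m_obj x M_eye = (-8.333)(7.250) = -60.42.
|M| = 60.42.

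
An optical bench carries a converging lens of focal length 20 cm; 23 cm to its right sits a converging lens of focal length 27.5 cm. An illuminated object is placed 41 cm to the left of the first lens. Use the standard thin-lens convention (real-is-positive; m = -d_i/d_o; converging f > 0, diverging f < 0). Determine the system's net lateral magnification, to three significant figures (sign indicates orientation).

Applying the thin-lens equation to the first lens, 1/20 = 1/41 + 1/d_i1, which gives d_i1 = 39.048 cm.
Its lateral magnification is m_1 = -d_i1/d_o1 = -(39.048)/41 = -0.9524.
This image would form 39.048 cm past lens 1, i.e. 16.048 cm beyond lens 2, so it is a virtual object for lens 2: d_o2 = 23 - 39.048 = -16.048 cm.
Applying the thin-lens equation again with f_2 = 27.5 cm and d_o2 = -16.048 cm gives d_i2 = 10.134 cm.
m_2 = -(10.134)/(-16.048) = 0.6315.
Total m = m_1 x m_2 = (-0.9524)(0.6315) = -0.6014.

-0.601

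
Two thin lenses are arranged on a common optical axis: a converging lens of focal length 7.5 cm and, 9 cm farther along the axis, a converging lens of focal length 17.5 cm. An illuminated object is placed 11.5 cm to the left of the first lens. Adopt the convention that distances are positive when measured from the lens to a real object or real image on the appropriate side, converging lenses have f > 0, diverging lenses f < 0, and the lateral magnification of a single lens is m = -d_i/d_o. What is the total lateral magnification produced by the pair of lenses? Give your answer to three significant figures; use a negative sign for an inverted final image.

Applying the thin-lens equation to the first lens, 1/7.5 = 1/11.5 + 1/d_i1, which gives d_i1 = 21.562 cm.
Its lateral magnification is m_1 = -d_i1/d_o1 = -(21.562)/11.5 = -1.8750.
This image would form 21.562 cm past lens 1, i.e. 12.562 cm beyond lens 2, so it is a virtual object for lens 2: d_o2 = 9 - 21.562 = -12.562 cm.
Applying the thin-lens equation again with f_2 = 17.5 cm and d_o2 = -12.562 cm gives d_i2 = 7.313 cm.
m_2 = -(7.313)/(-12.562) = 0.5821.
The system's lateral magnification is m_1 m_2 = (-1.8750)(0.5821) = -1.0915.

-1.09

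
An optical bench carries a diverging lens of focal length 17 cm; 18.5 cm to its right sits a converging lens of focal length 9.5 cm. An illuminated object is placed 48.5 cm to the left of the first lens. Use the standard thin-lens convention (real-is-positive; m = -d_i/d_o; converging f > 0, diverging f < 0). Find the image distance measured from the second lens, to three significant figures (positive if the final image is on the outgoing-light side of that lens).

First lens: d_i1 = 1/(1/(-17) - 1/48.5) = -12.588 cm.
The intermediate image is virtual, 12.588 cm to the left of lens 1, so d_o2 = L - d_i1 = 18.5 - (-12.588) = 31.088 cm.
Second lens: d_i2 = 1/(1/9.5 - 1/(31.088)) = 13.681 cm.

13.7 cm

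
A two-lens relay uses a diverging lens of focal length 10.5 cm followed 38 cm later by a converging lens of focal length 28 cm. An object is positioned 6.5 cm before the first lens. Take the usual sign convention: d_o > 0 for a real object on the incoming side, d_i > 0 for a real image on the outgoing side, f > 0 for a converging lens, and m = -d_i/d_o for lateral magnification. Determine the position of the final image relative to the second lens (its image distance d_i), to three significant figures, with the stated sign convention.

83.9 cm

Applying the thin-lens equation to the first lens, 1/(-10.5) = 1/6.5 + 1/d_i1, which gives d_i1 = -4.015 cm.
The intermediate image is virtual, 4.015 cm to the left of lens 1, so d_o2 = L - d_i1 = 38 - (-4.015) = 42.015 cm.
Applying the thin-lens equation again with f_2 = 28 cm and d_o2 = 42.015 cm gives d_i2 = 83.941 cm.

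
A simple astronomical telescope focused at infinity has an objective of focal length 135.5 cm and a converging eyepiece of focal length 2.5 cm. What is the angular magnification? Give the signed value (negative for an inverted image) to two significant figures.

M = -f_obj/f_eye = -135.5/(2.5) = -54.200.

-54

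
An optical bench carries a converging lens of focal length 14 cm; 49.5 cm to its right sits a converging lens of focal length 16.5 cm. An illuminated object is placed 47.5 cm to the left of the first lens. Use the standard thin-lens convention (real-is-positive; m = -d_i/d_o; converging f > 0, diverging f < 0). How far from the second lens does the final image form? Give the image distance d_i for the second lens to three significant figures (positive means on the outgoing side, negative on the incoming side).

First lens: d_i1 = 1/(1/14 - 1/47.5) = 19.851 cm.
That image sits 29.649 cm in front of the second lens, so d_o2 = 29.649 cm.
Second lens: d_i2 = 1/(1/16.5 - 1/(29.649)) = 37.205 cm.

37.2 cm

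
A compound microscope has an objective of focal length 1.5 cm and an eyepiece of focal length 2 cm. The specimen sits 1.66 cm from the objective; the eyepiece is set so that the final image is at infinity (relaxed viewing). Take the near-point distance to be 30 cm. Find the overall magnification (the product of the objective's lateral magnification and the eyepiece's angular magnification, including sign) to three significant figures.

-141

Objective: 1/d_i = 1/f_obj - 1/d_o = 1/1.5 - 1/1.66 = 0.06426 cm^-1, so d_i = 15.563 cm.
m_obj = -d_i/d_o = -15.563/1.66 = -9.375.
Eyepiece angular magnification (image at infinity): M_eye = D/f_e = 30/2 = 15.000.
Overall M = m_obj x M_eye = (-9.375)(15.000) = -140.63.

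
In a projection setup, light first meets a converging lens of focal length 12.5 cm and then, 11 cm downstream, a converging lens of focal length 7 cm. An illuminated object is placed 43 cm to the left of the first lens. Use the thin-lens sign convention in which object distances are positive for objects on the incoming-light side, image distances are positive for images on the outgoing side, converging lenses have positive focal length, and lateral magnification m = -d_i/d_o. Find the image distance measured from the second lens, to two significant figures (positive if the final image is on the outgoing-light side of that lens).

3.4 cm

Applying the thin-lens equation to the first lens, 1/12.5 = 1/43 + 1/d_i1, which gives d_i1 = 17.623 cm.
This image would form 17.623 cm past lens 1, i.e. 6.623 cm beyond lens 2, so it is a virtual object for lens 2: d_o2 = 11 - 17.623 = -6.623 cm.
Applying the thin-lens equation again with f_2 = 7 cm and d_o2 = -6.623 cm gives d_i2 = 3.403 cm.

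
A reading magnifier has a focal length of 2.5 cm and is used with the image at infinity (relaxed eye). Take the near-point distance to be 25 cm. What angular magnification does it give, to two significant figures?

M = D/f = 25/2.5 = 10.000.

10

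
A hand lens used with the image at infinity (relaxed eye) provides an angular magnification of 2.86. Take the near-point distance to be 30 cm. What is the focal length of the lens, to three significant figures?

10.5 cm

For the image at infinity, M = D/f.
f = D/M = 30/2.86 = 10.490 cm.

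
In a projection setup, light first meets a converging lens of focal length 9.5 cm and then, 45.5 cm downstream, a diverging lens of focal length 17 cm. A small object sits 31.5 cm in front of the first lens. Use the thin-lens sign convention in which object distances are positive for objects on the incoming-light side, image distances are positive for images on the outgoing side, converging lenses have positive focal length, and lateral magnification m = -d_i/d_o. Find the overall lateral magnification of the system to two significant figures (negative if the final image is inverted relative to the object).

-0.15

First lens: d_i1 = 1/(1/9.5 - 1/31.5) = 13.602 cm.
m_1 = -(13.602)/31.5 = -0.4318.
Object distance for lens 2: d_o2 = 45.5 - 13.602 = 31.898 cm.
Second lens: d_i2 = 1/(1/(-17) - 1/(31.898)) = -11.090 cm.
m_2 = -(-11.090)/(31.898) = 0.3477.
Overall magnification: m = m_1 m_2 = -0.1501.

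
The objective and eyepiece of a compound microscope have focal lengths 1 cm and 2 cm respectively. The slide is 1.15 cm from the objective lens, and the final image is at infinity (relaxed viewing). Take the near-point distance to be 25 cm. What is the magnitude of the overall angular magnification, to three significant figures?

83.3

Objective: 1/d_i = 1/f_obj - 1/d_o = 1/1 - 1/1.15 = 0.13043 cm^-1, so d_i = 7.667 cm.
m_obj = -d_i/d_o = -7.667/1.15 = -6.667.
Eyepiece angular magnification (image at infinity): M_eye = D/f_e = 25/2 = 12.500.
Overall M = m_obj x M_eye = (-6.667)(12.500) = -83.33.
|M| = 83.33.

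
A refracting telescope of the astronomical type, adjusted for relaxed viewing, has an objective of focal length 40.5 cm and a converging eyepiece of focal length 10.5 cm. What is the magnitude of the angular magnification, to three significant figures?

|M| = f_obj/|f_eye| = 40.5/10.5 = 3.857.

3.86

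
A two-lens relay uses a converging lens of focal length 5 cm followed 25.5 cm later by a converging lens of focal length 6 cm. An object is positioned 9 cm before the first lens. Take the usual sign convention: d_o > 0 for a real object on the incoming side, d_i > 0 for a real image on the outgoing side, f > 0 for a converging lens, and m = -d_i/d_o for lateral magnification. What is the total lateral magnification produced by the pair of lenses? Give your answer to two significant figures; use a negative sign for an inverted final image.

First lens: d_i1 = 1/(1/5 - 1/9) = 11.250 cm.
m_1 = -(11.250)/9 = -1.2500.
That image sits 14.250 cm in front of the second lens, so d_o2 = 14.250 cm.
Second lens: d_i2 = 1/(1/6 - 1/(14.250)) = 10.364 cm.
m_2 = -(10.364)/(14.250) = -0.7273.
Overall magnification: m = m_1 m_2 = 0.9091.

0.91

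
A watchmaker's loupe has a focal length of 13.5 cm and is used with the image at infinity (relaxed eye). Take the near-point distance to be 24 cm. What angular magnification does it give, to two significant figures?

1.8

M = D/f = 24/13.5 = 1.778.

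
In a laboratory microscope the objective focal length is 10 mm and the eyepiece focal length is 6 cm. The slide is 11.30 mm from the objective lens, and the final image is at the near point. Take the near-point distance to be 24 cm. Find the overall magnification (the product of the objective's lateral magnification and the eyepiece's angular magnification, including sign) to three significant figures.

-38.5

Convert to cm: f_obj = 10 mm = 1 cm; d_o = 11.30 mm = 1.13 cm.
Objective: 1/d_i = 1/f_obj - 1/d_o = 1/1 - 1/1.13 = 0.11504 cm^-1, so d_i = 8.692 cm.
m_obj = -d_i/d_o = -8.692/1.13 = -7.692.
Eyepiece angular magnification (image at near point): M_eye = 1 + D/f_e = 1 + 24/6 = 5.000.
Overall M = m_obj x M_eye = (-7.692)(5.000) = -38.46.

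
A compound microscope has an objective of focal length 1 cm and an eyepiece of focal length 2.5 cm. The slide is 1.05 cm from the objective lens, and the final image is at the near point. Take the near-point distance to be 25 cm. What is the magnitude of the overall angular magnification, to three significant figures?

Objective: 1/d_i = 1/f_obj - 1/d_o = 1/1 - 1/1.05 = 0.04762 cm^-1, so d_i = 21.000 cm.
m_obj = -d_i/d_o = -21.000/1.05 = -20.000.
Eyepiece angular magnification (image at near point): M_eye = 1 + D/f_e = 1 + 25/2.5 = 11.000.
Overall M = m_obj x M_eye = (-20.000)(11.000) = -220.00.
|M| = 220.00.

220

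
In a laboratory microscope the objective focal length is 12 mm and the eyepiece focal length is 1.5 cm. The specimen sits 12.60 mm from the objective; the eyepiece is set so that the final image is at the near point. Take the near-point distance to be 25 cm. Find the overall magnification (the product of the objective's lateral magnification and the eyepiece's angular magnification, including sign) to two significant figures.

-350

Convert to cm: f_obj = 12 mm = 1.2 cm; d_o = 12.60 mm = 1.26 cm.
Objective: 1/d_i = 1/f_obj - 1/d_o = 1/1.2 - 1/1.26 = 0.03968 cm^-1, so d_i = 25.200 cm.
m_obj = -d_i/d_o = -25.200/1.26 = -20.000.
Eyepiece angular magnification (image at near point): M_eye = 1 + D/f_e = 1 + 25/1.5 = 17.667.
Overall M = m_obj x M_eye = (-20.000)(17.667) = -353.33.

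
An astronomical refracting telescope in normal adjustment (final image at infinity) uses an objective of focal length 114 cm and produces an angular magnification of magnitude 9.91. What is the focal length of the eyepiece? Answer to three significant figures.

11.5 cm

|M| = f_obj/f_eye, so f_eye = f_obj/|M| = 114/9.91 = 11.504 cm.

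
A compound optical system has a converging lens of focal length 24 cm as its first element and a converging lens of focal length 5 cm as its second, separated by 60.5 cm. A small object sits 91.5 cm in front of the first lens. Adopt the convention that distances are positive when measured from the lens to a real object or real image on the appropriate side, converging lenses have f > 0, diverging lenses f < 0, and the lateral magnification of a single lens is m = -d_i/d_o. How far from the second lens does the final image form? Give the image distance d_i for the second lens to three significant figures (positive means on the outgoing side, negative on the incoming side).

Lens 1: 1/d_i1 = 1/f_1 - 1/d_o1 = 1/24 - 1/91.5 = 0.03074 cm^-1, so d_i1 = 32.533 cm.
Object distance for lens 2: d_o2 = 60.5 - 32.533 = 27.967 cm.
Lens 2: 1/d_i2 = 1/f_2 - 1/d_o2 = 1/5 - 1/(27.967) = 0.16424 cm^-1, so d_i2 = 6.089 cm.

6.09 cm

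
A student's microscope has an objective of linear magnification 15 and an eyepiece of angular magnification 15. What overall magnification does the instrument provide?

The overall magnification of a compound microscope is the product of the objective and eyepiece magnifications:
M = M_obj x M_eye = 15 x 15 = 225.

225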